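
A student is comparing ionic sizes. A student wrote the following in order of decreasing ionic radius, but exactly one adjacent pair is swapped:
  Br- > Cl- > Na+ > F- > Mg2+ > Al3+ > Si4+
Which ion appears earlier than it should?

Na+

Compare adjacent ions: both have 10 electrons but Z(Na)=11 > Z(F)=9, so Na+ should be the smaller of the two — yet in this decreasing list Na+ sits before F-. Nothing else is reversed, so Na+ should move one place to the right.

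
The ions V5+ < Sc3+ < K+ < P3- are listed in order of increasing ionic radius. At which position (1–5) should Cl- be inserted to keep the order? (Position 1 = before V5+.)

4

All of these have 18 electrons (isoelectronic). With the same electron cloud, the ion with the most protons pulls it in tightest. Nuclear charges: V5+ (Z=23), Sc3+ (Z=21), K+ (Z=19), Cl- (Z=17), P3- (Z=15). Highest Z is smallest.
Merged order: V5+ < Sc3+ < K+ < Cl- < P3- — Cl- is number 4.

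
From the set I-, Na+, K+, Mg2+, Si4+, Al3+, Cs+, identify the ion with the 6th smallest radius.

Cs+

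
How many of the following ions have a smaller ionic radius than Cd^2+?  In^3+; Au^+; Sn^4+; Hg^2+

2

Tabulating Z and e⁻: Sn^4+ has 46 e⁻ (Z=50), In^3+ has 46 e⁻ (Z=49), Cd^2+ has 46 e⁻ (Z=48), Hg^2+ has 78 e⁻ (Z=80), Au^+ has 78 e⁻ (Z=79). Sn^4+ < In^3+ (both 46 e⁻, Z=50>49); In^3+ < Cd^2+ (both 46 e⁻, Z=49>48); Cd^2+ < Hg^2+ (same group, 1 shell fewer); Hg^2+ < Au^+ (both 78 e⁻, Z=80>79).
Overall: Sn^4+ < In^3+ < Cd^2+ < Hg^2+ < Au^+. Cd^2+ has 2 below it and 2 above. So 2 are smaller.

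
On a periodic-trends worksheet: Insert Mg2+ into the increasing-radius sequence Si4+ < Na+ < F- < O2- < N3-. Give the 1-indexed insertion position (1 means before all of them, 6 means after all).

Each ion has 10 electrons. The ranking follows nuclear charge in reverse — greater Z gives a smaller radius. Si4+ (Z=14), Mg2+ (Z=12), Na+ (Z=11), F- (Z=9), O2- (Z=8), N3- (Z=7).
With Mg2+ included the full order is Si4+ < Mg2+ < Na+ < F- < O2- < N3-, so it takes position 2.

2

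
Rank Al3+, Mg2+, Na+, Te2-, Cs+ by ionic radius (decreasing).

Te2- > Cs+ > Na+ > Mg2+ > Al3+

Work out protons and electrons: Al3+: 10 e⁻, Z=13, Mg2+: 10 e⁻, Z=12, Na+: 10 e⁻, Z=11, Cs+: 54 e⁻, Z=55, Te2-: 54 e⁻, Z=52. Al3+ < Mg2+ (isoelectronic, higher Z=13 is smaller); Mg2+ < Na+ (isoelectronic, higher Z=12 is smaller); Na+ < Cs+ (same group, 3 shells fewer); Cs+ < Te2- (isoelectronic, higher Z=55 is smaller).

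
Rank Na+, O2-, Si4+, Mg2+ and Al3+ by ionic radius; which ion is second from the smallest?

Al3+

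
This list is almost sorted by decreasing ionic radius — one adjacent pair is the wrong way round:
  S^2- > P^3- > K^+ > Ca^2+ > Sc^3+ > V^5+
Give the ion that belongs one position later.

Scanning neighbour by neighbour, only S^2-/P^3- violates a trend: they are isoelectronic (18 e⁻) and S has more protons than P (16 vs 15), making S^2- smaller. That makes S^2- the one sitting a position early relative to where it belongs.

S^2-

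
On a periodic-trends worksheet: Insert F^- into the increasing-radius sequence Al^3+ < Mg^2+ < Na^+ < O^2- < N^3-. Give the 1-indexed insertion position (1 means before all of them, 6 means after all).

All of these have 10 electrons (isoelectronic). With the same electron cloud, the ion with the most protons pulls it in tightest. Nuclear charges: Al^3+ (Z=13), Mg^2+ (Z=12), Na^+ (Z=11), F^- (Z=9), O^2- (Z=8), N^3- (Z=7). Highest Z is smallest.
With F^- included the full order is Al^3+ < Mg^2+ < Na^+ < F^- < O^2- < N^3-, so it takes position 4.

4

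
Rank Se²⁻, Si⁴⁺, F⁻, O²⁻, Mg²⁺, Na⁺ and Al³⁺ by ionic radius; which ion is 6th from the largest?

First list Z and electron count for each: Si⁴⁺ has 10 e⁻ (Z=14), Al³⁺ has 10 e⁻ (Z=13), Mg²⁺ has 10 e⁻ (Z=12), Na⁺ has 10 e⁻ (Z=11), F⁻ has 10 e⁻ (Z=9), O²⁻ has 10 e⁻ (Z=8), Se²⁻ has 36 e⁻ (Z=34). Si⁴⁺ < Al³⁺ (both 10 e⁻, Z=14>13); Al³⁺ < Mg²⁺ (both 10 e⁻, Z=13>12); Mg²⁺ < Na⁺ (both 10 e⁻, Z=12>11); Na⁺ < F⁻ (both 10 e⁻, Z=11>9); F⁻ < O²⁻ (isoelectronic, higher Z=9 is smaller); O²⁻ < Se²⁻ (same group, 2 shells fewer).
So the order is Si⁴⁺ < Al³⁺ < Mg²⁺ < Na⁺ < F⁻ < O²⁻ < Se²⁻; the 6th-largest ion is Al³⁺.

Al³⁺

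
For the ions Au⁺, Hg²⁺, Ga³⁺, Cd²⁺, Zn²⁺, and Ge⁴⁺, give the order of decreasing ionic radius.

Au⁺ > Hg²⁺ > Cd²⁺ > Zn²⁺ > Ga³⁺ > Ge⁴⁺

Work out protons and electrons: Ge⁴⁺: 28 e⁻, Z=32, Ga³⁺: 28 e⁻, Z=31, Zn²⁺: 28 e⁻, Z=30, Cd²⁺: 46 e⁻, Z=48, Hg²⁺: 78 e⁻, Z=80, Au⁺: 78 e⁻, Z=79. Ge⁴⁺ < Ga³⁺ (isoelectronic, higher Z=32 is smaller); Ga³⁺ < Zn²⁺ (isoelectronic, higher Z=31 is smaller); Zn²⁺ < Cd²⁺ (same group, 1 shell fewer); Cd²⁺ < Hg²⁺ (same group, 1 shell fewer); Hg²⁺ < Au⁺ (isoelectronic, higher Z=80 is smaller).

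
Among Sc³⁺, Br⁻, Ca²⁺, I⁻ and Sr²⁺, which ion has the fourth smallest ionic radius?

Br⁻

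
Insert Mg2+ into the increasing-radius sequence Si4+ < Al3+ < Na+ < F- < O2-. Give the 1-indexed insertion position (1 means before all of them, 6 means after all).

3

All of these have 10 electrons (isoelectronic). With the same electron cloud, the ion with the most protons pulls it in tightest. Nuclear charges: Si4+ (Z=14), Al3+ (Z=13), Mg2+ (Z=12), Na+ (Z=11), F- (Z=9), O2- (Z=8). Highest Z is smallest.
Merged order: Si4+ < Al3+ < Mg2+ < Na+ < F- < O2- — Mg2+ is number 3.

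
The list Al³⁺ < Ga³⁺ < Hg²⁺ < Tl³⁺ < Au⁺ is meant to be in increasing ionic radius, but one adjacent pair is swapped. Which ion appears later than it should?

Tl³⁺

Scanning neighbour by neighbour, only Hg²⁺/Tl³⁺ violates a trend: they are isoelectronic (78 e⁻) and Tl has more protons than Hg (81 vs 80), making Tl³⁺ smaller. That makes Tl³⁺ the one sitting a position late relative to where it belongs.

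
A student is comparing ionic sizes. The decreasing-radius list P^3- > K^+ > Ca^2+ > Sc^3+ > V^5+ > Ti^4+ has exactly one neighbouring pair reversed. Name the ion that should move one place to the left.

Scanning neighbour by neighbour, only V^5+/Ti^4+ violates a trend: both have 18 electrons but Z(V)=23 > Z(Ti)=22, so V^5+ should be the smaller of the two. That makes Ti^4+ the one sitting a position late relative to where it belongs.

Ti^4+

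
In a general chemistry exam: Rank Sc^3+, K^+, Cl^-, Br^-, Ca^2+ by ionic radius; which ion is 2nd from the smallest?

Work out protons and electrons: Sc^3+ (Z=21, 18 e⁻), Ca^2+ (Z=20, 18 e⁻), K^+ (Z=19, 18 e⁻), Cl^- (Z=17, 18 e⁻), Br^- (Z=35, 36 e⁻). Sc^3+ < Ca^2+ (isoelectronic, higher Z=21 is smaller); Ca^2+ < K^+ (both 18 e⁻, Z=20>19); K^+ < Cl^- (isoelectronic, higher Z=19 is smaller); Cl^- < Br^- (same group, period 3 vs 4).
So the order is Sc^3+ < Ca^2+ < K^+ < Cl^- < Br^-; the 2nd-smallest ion is Ca^2+.

Ca^2+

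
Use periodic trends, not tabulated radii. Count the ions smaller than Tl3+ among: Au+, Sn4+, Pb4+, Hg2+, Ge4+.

3

Electron counts and nuclear charges: Ge4+ has 28 e⁻ (Z=32), Sn4+ has 46 e⁻ (Z=50), Pb4+ has 78 e⁻ (Z=82), Tl3+ has 78 e⁻ (Z=81), Hg2+ has 78 e⁻ (Z=80), Au+ has 78 e⁻ (Z=79). Ge4+ < Sn4+ (same group, period 4 vs 5); Sn4+ < Pb4+ (same group, 1 shell fewer); Pb4+ < Tl3+ (both 78 e⁻, Z=82>81); Tl3+ < Hg2+ (isoelectronic, higher Z=81 is smaller); Hg2+ < Au+ (both 78 e⁻, Z=80>79).
Overall: Ge4+ < Sn4+ < Pb4+ < Tl3+ < Hg2+ < Au+. Tl3+ has 3 below it and 2 above. So 3 are smaller.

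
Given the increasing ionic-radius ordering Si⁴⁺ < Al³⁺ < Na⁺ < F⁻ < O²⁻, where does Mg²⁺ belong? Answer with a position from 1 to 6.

3

These species are isoelectronic with 10 electrons. The only difference is the number of protons: Si⁴⁺ (Z=14), Al³⁺ (Z=13), Mg²⁺ (Z=12), Na⁺ (Z=11), F⁻ (Z=9), O²⁻ (Z=8). The strongest nuclear pull (Si⁴⁺) gives the smallest ion.
Putting Mg²⁺ in gives Si⁴⁺ < Al³⁺ < Mg²⁺ < Na⁺ < F⁻ < O²⁻; it lands at slot 3.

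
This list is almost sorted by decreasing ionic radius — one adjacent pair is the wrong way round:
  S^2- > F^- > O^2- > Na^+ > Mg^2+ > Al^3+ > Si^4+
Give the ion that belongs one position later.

Scanning neighbour by neighbour, only F^-/O^2- violates a trend: both have 10 electrons but Z(F)=9 > Z(O)=8, so F^- should be the smaller of the two. That makes F^- the one sitting a position early relative to where it belongs.

F^-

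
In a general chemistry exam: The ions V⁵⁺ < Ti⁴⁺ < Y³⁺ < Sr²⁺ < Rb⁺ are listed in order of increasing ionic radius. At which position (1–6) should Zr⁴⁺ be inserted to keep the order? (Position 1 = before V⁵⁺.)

Electron counts and nuclear charges: V⁵⁺ (Z=23, 18 e⁻), Ti⁴⁺ (Z=22, 18 e⁻), Zr⁴⁺ (Z=40, 36 e⁻), Y³⁺ (Z=39, 36 e⁻), Sr²⁺ (Z=38, 36 e⁻), Rb⁺ (Z=37, 36 e⁻). V⁵⁺ < Ti⁴⁺ (isoelectronic, higher Z=23 is smaller); Ti⁴⁺ < Zr⁴⁺ (same group, period 4 vs 5); Zr⁴⁺ < Y³⁺ (isoelectronic, higher Z=40 is smaller); Y³⁺ < Sr²⁺ (both 36 e⁻, Z=39>38); Sr²⁺ < Rb⁺ (both 36 e⁻, Z=38>37).
The complete sequence is V⁵⁺ < Ti⁴⁺ < Zr⁴⁺ < Y³⁺ < Sr²⁺ < Rb⁺. Zr⁴⁺ sits at position 3.

3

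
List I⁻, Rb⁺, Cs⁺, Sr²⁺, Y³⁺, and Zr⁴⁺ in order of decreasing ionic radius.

I⁻ > Cs⁺ > Rb⁺ > Sr²⁺ > Y³⁺ > Zr⁴⁺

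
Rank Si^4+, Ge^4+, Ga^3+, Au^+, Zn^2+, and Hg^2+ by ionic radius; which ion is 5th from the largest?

Ge^4+

First list Z and electron count for each: Si^4+: 10 e⁻, Z=14, Ge^4+: 28 e⁻, Z=32, Ga^3+: 28 e⁻, Z=31, Zn^2+: 28 e⁻, Z=30, Hg^2+: 78 e⁻, Z=80, Au^+: 78 e⁻, Z=79. Si^4+ < Ge^4+ (same group, 1 shell fewer); Ge^4+ < Ga^3+ (both 28 e⁻, Z=32>31); Ga^3+ < Zn^2+ (isoelectronic, higher Z=31 is smaller); Zn^2+ < Hg^2+ (same group, period 4 vs 6); Hg^2+ < Au^+ (isoelectronic, higher Z=80 is smaller).
That gives Si^4+ < Ge^4+ < Ga^3+ < Zn^2+ < Hg^2+ < Au^+. From the largest end, number 5 is Ge^4+.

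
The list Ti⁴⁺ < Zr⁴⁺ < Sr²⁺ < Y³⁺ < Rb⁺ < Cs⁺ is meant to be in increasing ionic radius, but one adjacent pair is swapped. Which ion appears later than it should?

Y³⁺

Scanning neighbour by neighbour, only Sr²⁺/Y³⁺ violates a trend: both have 36 electrons but Z(Y)=39 > Z(Sr)=38, so Y³⁺ should be the smaller of the two. That makes Y³⁺ the one sitting a position late relative to where it belongs.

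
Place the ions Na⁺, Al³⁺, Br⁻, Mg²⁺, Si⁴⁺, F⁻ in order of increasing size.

Electron counts and nuclear charges: Si⁴⁺: 10 e⁻, Z=14, Al³⁺: 10 e⁻, Z=13, Mg²⁺: 10 e⁻, Z=12, Na⁺: 10 e⁻, Z=11, F⁻: 10 e⁻, Z=9, Br⁻: 36 e⁻, Z=35. Si⁴⁺ < Al³⁺ (isoelectronic, higher Z=14 is smaller); Al³⁺ < Mg²⁺ (isoelectronic, higher Z=13 is smaller); Mg²⁺ < Na⁺ (both 10 e⁻, Z=12>11); Na⁺ < F⁻ (both 10 e⁻, Z=11>9); F⁻ < Br⁻ (same group, period 2 vs 4).

Si⁴⁺ < Al³⁺ < Mg²⁺ < Na⁺ < F⁻ < Br⁻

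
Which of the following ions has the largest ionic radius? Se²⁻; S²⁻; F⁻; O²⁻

Electron counts and nuclear charges: F⁻: 10 e⁻, Z=9, O²⁻: 10 e⁻, Z=8, S²⁻: 18 e⁻, Z=16, Se²⁻: 36 e⁻, Z=34. F⁻ < O²⁻ (both 10 e⁻, Z=9>8); O²⁻ < S²⁻ (same group, 1 shell fewer); S²⁻ < Se²⁻ (same group, period 3 vs 4).

Se²⁻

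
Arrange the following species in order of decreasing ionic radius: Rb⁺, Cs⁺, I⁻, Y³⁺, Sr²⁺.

First list Z and electron count for each: Y³⁺ has 36 e⁻ (Z=39), Sr²⁺ has 36 e⁻ (Z=38), Rb⁺ has 36 e⁻ (Z=37), Cs⁺ has 54 e⁻ (Z=55), I⁻ has 54 e⁻ (Z=53). Y³⁺ < Sr²⁺ (both 36 e⁻, Z=39>38); Sr²⁺ < Rb⁺ (isoelectronic, higher Z=38 is smaller); Rb⁺ < Cs⁺ (same group, period 5 vs 6); Cs⁺ < I⁻ (both 54 e⁻, Z=55>53).

I⁻ > Cs⁺ > Rb⁺ > Sr²⁺ > Y³⁺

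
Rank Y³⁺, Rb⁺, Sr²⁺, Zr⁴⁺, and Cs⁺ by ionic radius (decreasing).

Cs⁺ > Rb⁺ > Sr²⁺ > Y³⁺ > Zr⁴⁺

Work out protons and electrons: Zr⁴⁺ (Z=40, 36 e⁻), Y³⁺ (Z=39, 36 e⁻), Sr²⁺ (Z=38, 36 e⁻), Rb⁺ (Z=37, 36 e⁻), Cs⁺ (Z=55, 54 e⁻). Zr⁴⁺ < Y³⁺ (isoelectronic, higher Z=40 is smaller); Y³⁺ < Sr²⁺ (both 36 e⁻, Z=39>38); Sr²⁺ < Rb⁺ (isoelectronic, higher Z=38 is smaller); Rb⁺ < Cs⁺ (same group, period 5 vs 6).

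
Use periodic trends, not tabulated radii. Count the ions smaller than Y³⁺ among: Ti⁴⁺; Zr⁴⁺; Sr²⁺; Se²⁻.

2

Ti⁴⁺ has 18 e⁻ (Z=22), Zr⁴⁺ has 36 e⁻ (Z=40), Y³⁺ has 36 e⁻ (Z=39), Sr²⁺ has 36 e⁻ (Z=38), Se²⁻ has 36 e⁻ (Z=34). Ti⁴⁺ < Zr⁴⁺ (same group, period 4 vs 5); Zr⁴⁺ < Y³⁺ (isoelectronic, higher Z=40 is smaller); Y³⁺ < Sr²⁺ (isoelectronic, higher Z=39 is smaller); Sr²⁺ < Se²⁻ (both 36 e⁻, Z=38>34).
Ordering all of them (including Y³⁺) by radius gives Ti⁴⁺ < Zr⁴⁺ < Y³⁺ < Sr²⁺ < Se²⁻. That's 2.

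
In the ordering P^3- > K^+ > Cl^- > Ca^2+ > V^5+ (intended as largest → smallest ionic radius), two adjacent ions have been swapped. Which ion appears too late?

Check each adjacent pair. K^+ and Cl^- are reversed: K^+ and Cl^- share 18 electrons; the higher nuclear charge on K (Z=19) contracts it more, so K^+ < Cl^-. No other neighbouring pair contradicts the periodic trends, so Cl^- is the ion listed too late.

Cl^-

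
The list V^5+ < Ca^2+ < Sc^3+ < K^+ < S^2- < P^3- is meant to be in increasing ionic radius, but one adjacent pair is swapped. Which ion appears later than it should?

Sc^3+

Compare adjacent ions: Sc^3+ and Ca^2+ share 18 electrons; the higher nuclear charge on Sc (Z=21) contracts it more, so Sc^3+ < Ca^2+ — yet in this increasing list Ca^2+ sits before Sc^3+. Nothing else is reversed, so Sc^3+ should move one place to the left.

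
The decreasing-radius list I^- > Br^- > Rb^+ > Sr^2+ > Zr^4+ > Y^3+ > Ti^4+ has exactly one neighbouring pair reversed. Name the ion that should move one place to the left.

Y^3+

Compare adjacent ions: Zr^4+ and Y^3+ share 36 electrons; the higher nuclear charge on Zr (Z=40) contracts it more, so Zr^4+ < Y^3+ — yet in this decreasing list Zr^4+ sits before Y^3+. Nothing else is reversed, so Y^3+ should move one place to the left.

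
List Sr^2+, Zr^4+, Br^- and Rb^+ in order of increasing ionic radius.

These species are isoelectronic with 36 electrons. The only difference is the number of protons: Zr^4+ (Z=40), Sr^2+ (Z=38), Rb^+ (Z=37), Br^- (Z=35). The strongest nuclear pull (Zr^4+) gives the smallest ion.

Zr^4+ < Sr^2+ < Rb^+ < Br^-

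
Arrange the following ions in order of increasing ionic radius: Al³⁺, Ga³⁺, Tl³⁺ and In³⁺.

These ions sit in one column with identical charge. Each step down the periodic table adds a principal shell, increasing the radius.

Al³⁺ < Ga³⁺ < In³⁺ < Tl³⁺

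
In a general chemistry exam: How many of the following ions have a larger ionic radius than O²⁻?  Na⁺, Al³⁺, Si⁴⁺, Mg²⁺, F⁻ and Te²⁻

1

Electron counts and nuclear charges: Si⁴⁺ has 10 e⁻ (Z=14), Al³⁺ has 10 e⁻ (Z=13), Mg²⁺ has 10 e⁻ (Z=12), Na⁺ has 10 e⁻ (Z=11), F⁻ has 10 e⁻ (Z=9), O²⁻ has 10 e⁻ (Z=8), Te²⁻ has 54 e⁻ (Z=52). Si⁴⁺ < Al³⁺ (isoelectronic, higher Z=14 is smaller); Al³⁺ < Mg²⁺ (both 10 e⁻, Z=13>12); Mg²⁺ < Na⁺ (isoelectronic, higher Z=12 is smaller); Na⁺ < F⁻ (both 10 e⁻, Z=11>9); F⁻ < O²⁻ (both 10 e⁻, Z=9>8); O²⁻ < Te²⁻ (same group, 3 shells fewer).
Relative to O²⁻, the ions that are larger are Te²⁻. That's 1.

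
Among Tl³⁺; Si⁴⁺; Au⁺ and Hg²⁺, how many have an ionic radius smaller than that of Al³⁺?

1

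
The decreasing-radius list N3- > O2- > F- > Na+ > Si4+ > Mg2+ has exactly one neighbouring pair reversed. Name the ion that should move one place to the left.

Check each adjacent pair. Si4+ and Mg2+ are reversed: both have 10 electrons but Z(Si)=14 > Z(Mg)=12, so Si4+ should be the smaller of the two. No other neighbouring pair contradicts the periodic trends, so Mg2+ is the ion listed too late.

Mg2+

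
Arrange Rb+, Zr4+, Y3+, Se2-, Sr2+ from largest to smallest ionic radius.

Se2- > Rb+ > Sr2+ > Y3+ > Zr4+

All of these have 36 electrons (isoelectronic). With the same electron cloud, the ion with the most protons pulls it in tightest. Nuclear charges: Zr4+ (Z=40), Y3+ (Z=39), Sr2+ (Z=38), Rb+ (Z=37), Se2- (Z=34). Highest Z is smallest.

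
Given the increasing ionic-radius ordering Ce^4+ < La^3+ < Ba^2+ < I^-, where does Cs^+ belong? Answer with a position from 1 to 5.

All of these have 54 electrons (isoelectronic). With the same electron cloud, the ion with the most protons pulls it in tightest. Nuclear charges: Ce^4+ (Z=58), La^3+ (Z=57), Ba^2+ (Z=56), Cs^+ (Z=55), I^- (Z=53). Highest Z is smallest.
Putting Cs^+ in gives Ce^4+ < La^3+ < Ba^2+ < Cs^+ < I^-; it lands at slot 4.

4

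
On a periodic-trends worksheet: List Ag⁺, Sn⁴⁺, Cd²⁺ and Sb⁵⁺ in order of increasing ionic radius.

Sb⁵⁺ < Sn⁴⁺ < Cd²⁺ < Ag⁺

All of these have 46 electrons (isoelectronic). With the same electron cloud, the ion with the most protons pulls it in tightest. Nuclear charges: Sb⁵⁺ (Z=51), Sn⁴⁺ (Z=50), Cd²⁺ (Z=48), Ag⁺ (Z=47). Highest Z is smallest.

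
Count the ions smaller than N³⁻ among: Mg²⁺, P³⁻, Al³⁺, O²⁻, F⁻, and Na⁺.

5

Electron counts and nuclear charges: Al³⁺: 10 e⁻, Z=13, Mg²⁺: 10 e⁻, Z=12, Na⁺: 10 e⁻, Z=11, F⁻: 10 e⁻, Z=9, O²⁻: 10 e⁻, Z=8, N³⁻: 10 e⁻, Z=7, P³⁻: 18 e⁻, Z=15. Al³⁺ < Mg²⁺ (both 10 e⁻, Z=13>12); Mg²⁺ < Na⁺ (isoelectronic, higher Z=12 is smaller); Na⁺ < F⁻ (isoelectronic, higher Z=11 is smaller); F⁻ < O²⁻ (isoelectronic, higher Z=9 is smaller); O²⁻ < N³⁻ (both 10 e⁻, Z=8>7); N³⁻ < P³⁻ (same group, period 2 vs 3).
Placing each against N³⁻: smaller — Al³⁺, Mg²⁺, Na⁺, F⁻, O²⁻; larger — P³⁻. That's 5.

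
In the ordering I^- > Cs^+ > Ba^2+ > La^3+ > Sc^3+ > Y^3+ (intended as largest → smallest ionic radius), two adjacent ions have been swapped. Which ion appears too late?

Y^3+

The pair Sc^3+, Y^3+ is the wrong way round — same group and charge — period 4 sits above period 5, so Sc^3+ is smaller. All other adjacent pairs agree with periodic trends, so Y^3+ is the misplaced ion.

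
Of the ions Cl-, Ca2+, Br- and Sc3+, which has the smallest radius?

Tabulating Z and e⁻: Sc3+ (Z=21, 18 e⁻), Ca2+ (Z=20, 18 e⁻), Cl- (Z=17, 18 e⁻), Br- (Z=35, 36 e⁻). Sc3+ < Ca2+ (isoelectronic, higher Z=21 is smaller); Ca2+ < Cl- (isoelectronic, higher Z=20 is smaller); Cl- < Br- (same group, 1 shell fewer).

Sc3+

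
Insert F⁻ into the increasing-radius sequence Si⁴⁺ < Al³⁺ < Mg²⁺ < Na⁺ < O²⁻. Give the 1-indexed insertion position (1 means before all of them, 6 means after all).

Each ion has 10 electrons. The ranking follows nuclear charge in reverse — greater Z gives a smaller radius. Si⁴⁺ (Z=14), Al³⁺ (Z=13), Mg²⁺ (Z=12), Na⁺ (Z=11), F⁻ (Z=9), O²⁻ (Z=8).
The complete sequence is Si⁴⁺ < Al³⁺ < Mg²⁺ < Na⁺ < F⁻ < O²⁻. F⁻ sits at position 5.

5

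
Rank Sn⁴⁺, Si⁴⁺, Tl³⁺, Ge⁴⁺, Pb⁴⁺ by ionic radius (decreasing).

Tl³⁺ > Pb⁴⁺ > Sn⁴⁺ > Ge⁴⁺ > Si⁴⁺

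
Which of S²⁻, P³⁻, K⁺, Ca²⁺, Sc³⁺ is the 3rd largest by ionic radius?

Each ion has 18 electrons. The ranking follows nuclear charge in reverse — greater Z gives a smaller radius. Sc³⁺ (Z=21), Ca²⁺ (Z=20), K⁺ (Z=19), S²⁻ (Z=16), P³⁻ (Z=15).
Full ascending order: Sc³⁺ < Ca²⁺ < K⁺ < S²⁻ < P³⁻. Counting from the largest, position 3 is K⁺.

K⁺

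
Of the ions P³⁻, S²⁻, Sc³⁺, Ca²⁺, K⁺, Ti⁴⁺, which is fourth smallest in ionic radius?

K⁺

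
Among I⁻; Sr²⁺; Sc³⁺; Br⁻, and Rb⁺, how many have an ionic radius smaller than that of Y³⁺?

1

Tabulating Z and e⁻: Sc³⁺ (Z=21, 18 e⁻), Y³⁺ (Z=39, 36 e⁻), Sr²⁺ (Z=38, 36 e⁻), Rb⁺ (Z=37, 36 e⁻), Br⁻ (Z=35, 36 e⁻), I⁻ (Z=53, 54 e⁻). Sc³⁺ < Y³⁺ (same group, period 4 vs 5); Y³⁺ < Sr²⁺ (both 36 e⁻, Z=39>38); Sr²⁺ < Rb⁺ (both 36 e⁻, Z=38>37); Rb⁺ < Br⁻ (isoelectronic, higher Z=37 is smaller); Br⁻ < I⁻ (same group, period 4 vs 5).
Relative to Y³⁺, the ions that are smaller are Sc³⁺. Count: 1.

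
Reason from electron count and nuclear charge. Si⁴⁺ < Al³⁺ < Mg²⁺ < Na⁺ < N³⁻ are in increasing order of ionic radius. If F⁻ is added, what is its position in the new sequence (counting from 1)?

Isoelectronic series (10 e⁻ each). Size is set by nuclear charge: more protons means a smaller ion. Si⁴⁺ (Z=14), Al³⁺ (Z=13), Mg²⁺ (Z=12), Na⁺ (Z=11), F⁻ (Z=9), N³⁻ (Z=7).
With F⁻ included the full order is Si⁴⁺ < Al³⁺ < Mg²⁺ < Na⁺ < F⁻ < N³⁻, so it takes position 5.

5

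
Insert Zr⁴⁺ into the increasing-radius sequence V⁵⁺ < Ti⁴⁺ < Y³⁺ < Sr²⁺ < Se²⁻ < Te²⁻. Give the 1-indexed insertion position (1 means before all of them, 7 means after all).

First list Z and electron count for each: V⁵⁺ (Z=23, 18 e⁻), Ti⁴⁺ (Z=22, 18 e⁻), Zr⁴⁺ (Z=40, 36 e⁻), Y³⁺ (Z=39, 36 e⁻), Sr²⁺ (Z=38, 36 e⁻), Se²⁻ (Z=34, 36 e⁻), Te²⁻ (Z=52, 54 e⁻). V⁵⁺ < Ti⁴⁺ (isoelectronic, higher Z=23 is smaller); Ti⁴⁺ < Zr⁴⁺ (same group, 1 shell fewer); Zr⁴⁺ < Y³⁺ (both 36 e⁻, Z=40>39); Y³⁺ < Sr²⁺ (both 36 e⁻, Z=39>38); Sr²⁺ < Se²⁻ (both 36 e⁻, Z=38>34); Se²⁻ < Te²⁻ (same group, period 4 vs 5).
Merged order: V⁵⁺ < Ti⁴⁺ < Zr⁴⁺ < Y³⁺ < Sr²⁺ < Se²⁻ < Te²⁻ — Zr⁴⁺ is number 3.

3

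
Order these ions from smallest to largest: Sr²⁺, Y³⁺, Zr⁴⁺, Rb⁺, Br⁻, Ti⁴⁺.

Ti⁴⁺ < Zr⁴⁺ < Y³⁺ < Sr²⁺ < Rb⁺ < Br⁻

Ti⁴⁺ (Z=22, 18 e⁻), Zr⁴⁺ (Z=40, 36 e⁻), Y³⁺ (Z=39, 36 e⁻), Sr²⁺ (Z=38, 36 e⁻), Rb⁺ (Z=37, 36 e⁻), Br⁻ (Z=35, 36 e⁻). Ti⁴⁺ < Zr⁴⁺ (same group, 1 shell fewer); Zr⁴⁺ < Y³⁺ (isoelectronic, higher Z=40 is smaller); Y³⁺ < Sr²⁺ (both 36 e⁻, Z=39>38); Sr²⁺ < Rb⁺ (isoelectronic, higher Z=38 is smaller); Rb⁺ < Br⁻ (both 36 e⁻, Z=37>35).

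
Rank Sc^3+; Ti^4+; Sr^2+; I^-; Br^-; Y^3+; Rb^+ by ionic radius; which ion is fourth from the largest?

Ti^4+ (Z=22, 18 e⁻), Sc^3+ (Z=21, 18 e⁻), Y^3+ (Z=39, 36 e⁻), Sr^2+ (Z=38, 36 e⁻), Rb^+ (Z=37, 36 e⁻), Br^- (Z=35, 36 e⁻), I^- (Z=53, 54 e⁻). Ti^4+ < Sc^3+ (both 18 e⁻, Z=22>21); Sc^3+ < Y^3+ (same group, period 4 vs 5); Y^3+ < Sr^2+ (both 36 e⁻, Z=39>38); Sr^2+ < Rb^+ (both 36 e⁻, Z=38>37); Rb^+ < Br^- (both 36 e⁻, Z=37>35); Br^- < I^- (same group, period 4 vs 5).
That gives Ti^4+ < Sc^3+ < Y^3+ < Sr^2+ < Rb^+ < Br^- < I^-. From the largest end, number 4 is Sr^2+.

Sr^2+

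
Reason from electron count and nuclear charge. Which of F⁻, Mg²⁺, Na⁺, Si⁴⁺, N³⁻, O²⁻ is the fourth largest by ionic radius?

Na⁺

All of these have 10 electrons (isoelectronic). With the same electron cloud, the ion with the most protons pulls it in tightest. Nuclear charges: Si⁴⁺ (Z=14), Mg²⁺ (Z=12), Na⁺ (Z=11), F⁻ (Z=9), O²⁻ (Z=8), N³⁻ (Z=7). Highest Z is smallest.
So the order is Si⁴⁺ < Mg²⁺ < Na⁺ < F⁻ < O²⁻ < N³⁻; the 4th-largest ion is Na⁺.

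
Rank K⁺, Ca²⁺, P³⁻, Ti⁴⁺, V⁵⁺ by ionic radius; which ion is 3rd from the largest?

Ca²⁺

All of these have 18 electrons (isoelectronic). With the same electron cloud, the ion with the most protons pulls it in tightest. Nuclear charges: V⁵⁺ (Z=23), Ti⁴⁺ (Z=22), Ca²⁺ (Z=20), K⁺ (Z=19), P³⁻ (Z=15). Highest Z is smallest.
So the order is V⁵⁺ < Ti⁴⁺ < Ca²⁺ < K⁺ < P³⁻; the 3rd-largest ion is Ca²⁺.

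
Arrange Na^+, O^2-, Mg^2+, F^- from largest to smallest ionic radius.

O^2- > F^- > Na^+ > Mg^2+

All of these have 10 electrons (isoelectronic). With the same electron cloud, the ion with the most protons pulls it in tightest. Nuclear charges: Mg^2+ (Z=12), Na^+ (Z=11), F^- (Z=9), O^2- (Z=8). Highest Z is smallest.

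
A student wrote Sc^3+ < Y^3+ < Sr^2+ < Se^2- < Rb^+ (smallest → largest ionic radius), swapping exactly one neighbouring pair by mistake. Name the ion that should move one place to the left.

Rb^+

The pair Se^2-, Rb^+ is the wrong way round — Rb^+ and Se^2- share 36 electrons; the higher nuclear charge on Rb (Z=37) contracts it more, so Rb^+ < Se^2-. All other adjacent pairs agree with periodic trends, so Rb^+ is the misplaced ion.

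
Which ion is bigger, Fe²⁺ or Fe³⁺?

Fe²⁺

For a single element, ionic radius drops as positive charge rises — Fe³⁺ < Fe²⁺.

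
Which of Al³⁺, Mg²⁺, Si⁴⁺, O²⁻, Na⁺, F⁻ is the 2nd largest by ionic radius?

All of these have 10 electrons (isoelectronic). With the same electron cloud, the ion with the most protons pulls it in tightest. Nuclear charges: Si⁴⁺ (Z=14), Al³⁺ (Z=13), Mg²⁺ (Z=12), Na⁺ (Z=11), F⁻ (Z=9), O²⁻ (Z=8). Highest Z is smallest.
Ordering: Si⁴⁺ < Al³⁺ < Mg²⁺ < Na⁺ < F⁻ < O²⁻. The 2nd largest is F⁻.

F⁻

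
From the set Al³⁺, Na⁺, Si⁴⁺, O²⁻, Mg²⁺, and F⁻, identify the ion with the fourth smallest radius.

Na⁺

These species are isoelectronic with 10 electrons. The only difference is the number of protons: Si⁴⁺ (Z=14), Al³⁺ (Z=13), Mg²⁺ (Z=12), Na⁺ (Z=11), F⁻ (Z=9), O²⁻ (Z=8). The strongest nuclear pull (Si⁴⁺) gives the smallest ion.
That gives Si⁴⁺ < Al³⁺ < Mg²⁺ < Na⁺ < F⁻ < O²⁻. From the smallest end, number 4 is Na⁺.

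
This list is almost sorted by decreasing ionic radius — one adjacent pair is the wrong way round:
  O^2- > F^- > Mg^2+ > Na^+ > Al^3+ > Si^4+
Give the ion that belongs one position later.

Mg^2+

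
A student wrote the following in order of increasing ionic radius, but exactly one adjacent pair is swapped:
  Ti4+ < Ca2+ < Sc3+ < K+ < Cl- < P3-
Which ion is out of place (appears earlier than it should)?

The pair Ca2+, Sc3+ is the wrong way round — they are isoelectronic (18 e⁻) and Sc has more protons than Ca (21 vs 20), making Sc3+ smaller. All other adjacent pairs agree with periodic trends, so Ca2+ is the misplaced ion.

Ca2+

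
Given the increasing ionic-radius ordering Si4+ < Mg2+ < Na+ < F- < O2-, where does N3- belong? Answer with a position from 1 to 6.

These species are isoelectronic with 10 electrons. The only difference is the number of protons: Si4+ (Z=14), Mg2+ (Z=12), Na+ (Z=11), F- (Z=9), O2- (Z=8), N3- (Z=7). The strongest nuclear pull (Si4+) gives the smallest ion.
The complete sequence is Si4+ < Mg2+ < Na+ < F- < O2- < N3-. N3- sits at position 6.

6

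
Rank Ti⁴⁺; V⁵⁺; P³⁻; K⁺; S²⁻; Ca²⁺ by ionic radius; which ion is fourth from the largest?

Ca²⁺

Isoelectronic series (18 e⁻ each). Size is set by nuclear charge: more protons means a smaller ion. V⁵⁺ (Z=23), Ti⁴⁺ (Z=22), Ca²⁺ (Z=20), K⁺ (Z=19), S²⁻ (Z=16), P³⁻ (Z=15).
That gives V⁵⁺ < Ti⁴⁺ < Ca²⁺ < K⁺ < S²⁻ < P³⁻. From the largest end, number 4 is Ca²⁺.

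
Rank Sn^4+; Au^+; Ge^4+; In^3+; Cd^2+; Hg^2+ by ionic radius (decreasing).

Au^+ > Hg^2+ > Cd^2+ > In^3+ > Sn^4+ > Ge^4+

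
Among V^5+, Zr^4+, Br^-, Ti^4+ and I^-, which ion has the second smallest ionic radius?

Ti^4+

Tabulating Z and e⁻: V^5+: 18 e⁻, Z=23, Ti^4+: 18 e⁻, Z=22, Zr^4+: 36 e⁻, Z=40, Br^-: 36 e⁻, Z=35, I^-: 54 e⁻, Z=53. V^5+ < Ti^4+ (both 18 e⁻, Z=23>22); Ti^4+ < Zr^4+ (same group, period 4 vs 5); Zr^4+ < Br^- (both 36 e⁻, Z=40>35); Br^- < I^- (same group, period 4 vs 5).
So the order is V^5+ < Ti^4+ < Zr^4+ < Br^- < I^-; the 2nd-smallest ion is Ti^4+.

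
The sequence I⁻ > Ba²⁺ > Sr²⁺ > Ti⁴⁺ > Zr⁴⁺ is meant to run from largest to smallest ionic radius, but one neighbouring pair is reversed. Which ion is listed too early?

Check each adjacent pair. Ti⁴⁺ and Zr⁴⁺ are reversed: both in group 4 with the same charge; Ti⁴⁺ (period 4) has the smaller radius. No other neighbouring pair contradicts the periodic trends, so Ti⁴⁺ is the ion listed too early.

Ti⁴⁺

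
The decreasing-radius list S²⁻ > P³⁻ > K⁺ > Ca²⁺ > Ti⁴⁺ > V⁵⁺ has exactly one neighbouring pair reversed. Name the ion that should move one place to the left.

Scanning neighbour by neighbour, only S²⁻/P³⁻ violates a trend: both have 18 electrons but Z(S)=16 > Z(P)=15, so S²⁻ should be the smaller of the two. That makes P³⁻ the one sitting a position late relative to where it belongs.

P³⁻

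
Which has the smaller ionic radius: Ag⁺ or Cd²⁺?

Cd²⁺

Each ion has 46 electrons. The ranking follows nuclear charge in reverse — greater Z gives a smaller radius. Cd²⁺ (Z=48), Ag⁺ (Z=47).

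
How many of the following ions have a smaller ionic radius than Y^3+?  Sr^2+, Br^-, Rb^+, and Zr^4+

These species are isoelectronic with 36 electrons. The only difference is the number of protons: Zr^4+ (Z=40), Y^3+ (Z=39), Sr^2+ (Z=38), Rb^+ (Z=37), Br^- (Z=35). The strongest nuclear pull (Zr^4+) gives the smallest ion.
Ordering all of them (including Y^3+) by radius gives Zr^4+ < Y^3+ < Sr^2+ < Rb^+ < Br^-. So 1 is smaller.

1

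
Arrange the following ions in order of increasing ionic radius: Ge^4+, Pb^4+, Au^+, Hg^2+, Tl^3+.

Electron counts and nuclear charges: Ge^4+ has 28 e⁻ (Z=32), Pb^4+ has 78 e⁻ (Z=82), Tl^3+ has 78 e⁻ (Z=81), Hg^2+ has 78 e⁻ (Z=80), Au^+ has 78 e⁻ (Z=79). Ge^4+ < Pb^4+ (same group, 2 shells fewer); Pb^4+ < Tl^3+ (isoelectronic, higher Z=82 is smaller); Tl^3+ < Hg^2+ (isoelectronic, higher Z=81 is smaller); Hg^2+ < Au^+ (both 78 e⁻, Z=80>79).

Ge^4+ < Pb^4+ < Tl^3+ < Hg^2+ < Au^+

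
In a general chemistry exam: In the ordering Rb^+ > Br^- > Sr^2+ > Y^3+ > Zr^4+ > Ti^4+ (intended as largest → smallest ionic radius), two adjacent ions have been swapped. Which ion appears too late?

Br^-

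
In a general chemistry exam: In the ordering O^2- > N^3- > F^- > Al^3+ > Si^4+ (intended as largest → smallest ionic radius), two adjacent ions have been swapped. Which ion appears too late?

Check each adjacent pair. O^2- and N^3- are reversed: both have 10 electrons but Z(O)=8 > Z(N)=7, so O^2- should be the smaller of the two. No other neighbouring pair contradicts the periodic trends, so N^3- is the ion listed too late.

N^3-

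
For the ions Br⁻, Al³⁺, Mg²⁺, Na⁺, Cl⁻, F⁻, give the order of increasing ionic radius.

First list Z and electron count for each: Al³⁺: 10 e⁻, Z=13, Mg²⁺: 10 e⁻, Z=12, Na⁺: 10 e⁻, Z=11, F⁻: 10 e⁻, Z=9, Cl⁻: 18 e⁻, Z=17, Br⁻: 36 e⁻, Z=35. Al³⁺ < Mg²⁺ (isoelectronic, higher Z=13 is smaller); Mg²⁺ < Na⁺ (both 10 e⁻, Z=12>11); Na⁺ < F⁻ (isoelectronic, higher Z=11 is smaller); F⁻ < Cl⁻ (same group, period 2 vs 3); Cl⁻ < Br⁻ (same group, period 3 vs 4).

Al³⁺ < Mg²⁺ < Na⁺ < F⁻ < Cl⁻ < Br⁻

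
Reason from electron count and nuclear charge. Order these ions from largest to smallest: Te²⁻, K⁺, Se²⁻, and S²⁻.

Te²⁻ > Se²⁻ > S²⁻ > K⁺

Work out protons and electrons: K⁺ (Z=19, 18 e⁻), S²⁻ (Z=16, 18 e⁻), Se²⁻ (Z=34, 36 e⁻), Te²⁻ (Z=52, 54 e⁻). K⁺ < S²⁻ (isoelectronic, higher Z=19 is smaller); S²⁻ < Se²⁻ (same group, 1 shell fewer); Se²⁻ < Te²⁻ (same group, 1 shell fewer).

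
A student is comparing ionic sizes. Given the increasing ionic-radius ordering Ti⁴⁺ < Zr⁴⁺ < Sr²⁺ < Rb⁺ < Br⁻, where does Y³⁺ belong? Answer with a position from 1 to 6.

3

First list Z and electron count for each: Ti⁴⁺: 18 e⁻, Z=22, Zr⁴⁺: 36 e⁻, Z=40, Y³⁺: 36 e⁻, Z=39, Sr²⁺: 36 e⁻, Z=38, Rb⁺: 36 e⁻, Z=37, Br⁻: 36 e⁻, Z=35. Ti⁴⁺ < Zr⁴⁺ (same group, 1 shell fewer); Zr⁴⁺ < Y³⁺ (isoelectronic, higher Z=40 is smaller); Y³⁺ < Sr²⁺ (both 36 e⁻, Z=39>38); Sr²⁺ < Rb⁺ (isoelectronic, higher Z=38 is smaller); Rb⁺ < Br⁻ (both 36 e⁻, Z=37>35).
Putting Y³⁺ in gives Ti⁴⁺ < Zr⁴⁺ < Y³⁺ < Sr²⁺ < Rb⁺ < Br⁻; it lands at slot 3.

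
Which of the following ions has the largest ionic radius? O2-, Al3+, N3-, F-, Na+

These species are isoelectronic with 10 electrons. The only difference is the number of protons: Al3+ (Z=13), Na+ (Z=11), F- (Z=9), O2- (Z=8), N3- (Z=7). The strongest nuclear pull (Al3+) gives the smallest ion.

N3-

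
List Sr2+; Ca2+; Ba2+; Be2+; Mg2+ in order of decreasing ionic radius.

Ba2+ > Sr2+ > Ca2+ > Mg2+ > Be2+

These ions sit in one column with identical charge. Each step down the periodic table adds a principal shell, increasing the radius.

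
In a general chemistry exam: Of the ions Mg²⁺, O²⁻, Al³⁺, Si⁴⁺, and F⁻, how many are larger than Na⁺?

2

Isoelectronic series (10 e⁻ each). Size is set by nuclear charge: more protons means a smaller ion. Si⁴⁺ (Z=14), Al³⁺ (Z=13), Mg²⁺ (Z=12), Na⁺ (Z=11), F⁻ (Z=9), O²⁻ (Z=8).
Overall: Si⁴⁺ < Al³⁺ < Mg²⁺ < Na⁺ < F⁻ < O²⁻. Na⁺ has 3 below it and 2 above. So 2 are larger.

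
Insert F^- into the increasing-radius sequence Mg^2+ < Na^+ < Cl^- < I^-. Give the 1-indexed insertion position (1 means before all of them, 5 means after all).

First list Z and electron count for each: Mg^2+ has 10 e⁻ (Z=12), Na^+ has 10 e⁻ (Z=11), F^- has 10 e⁻ (Z=9), Cl^- has 18 e⁻ (Z=17), I^- has 54 e⁻ (Z=53). Mg^2+ < Na^+ (isoelectronic, higher Z=12 is smaller); Na^+ < F^- (both 10 e⁻, Z=11>9); F^- < Cl^- (same group, 1 shell fewer); Cl^- < I^- (same group, 2 shells fewer).
With F^- included the full order is Mg^2+ < Na^+ < F^- < Cl^- < I^-, so it takes position 3.

3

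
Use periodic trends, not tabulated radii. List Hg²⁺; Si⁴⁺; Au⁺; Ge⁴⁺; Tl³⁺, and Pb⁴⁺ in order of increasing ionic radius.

Si⁴⁺ < Ge⁴⁺ < Pb⁴⁺ < Tl³⁺ < Hg²⁺ < Au⁺

Work out protons and electrons: Si⁴⁺ has 10 e⁻ (Z=14), Ge⁴⁺ has 28 e⁻ (Z=32), Pb⁴⁺ has 78 e⁻ (Z=82), Tl³⁺ has 78 e⁻ (Z=81), Hg²⁺ has 78 e⁻ (Z=80), Au⁺ has 78 e⁻ (Z=79). Si⁴⁺ < Ge⁴⁺ (same group, 1 shell fewer); Ge⁴⁺ < Pb⁴⁺ (same group, period 4 vs 6); Pb⁴⁺ < Tl³⁺ (both 78 e⁻, Z=82>81); Tl³⁺ < Hg²⁺ (both 78 e⁻, Z=81>80); Hg²⁺ < Au⁺ (both 78 e⁻, Z=80>79).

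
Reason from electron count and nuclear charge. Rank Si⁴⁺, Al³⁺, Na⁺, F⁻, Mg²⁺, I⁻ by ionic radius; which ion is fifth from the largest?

Al³⁺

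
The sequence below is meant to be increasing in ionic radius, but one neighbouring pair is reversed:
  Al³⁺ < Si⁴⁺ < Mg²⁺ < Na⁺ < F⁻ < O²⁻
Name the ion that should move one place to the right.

Check each adjacent pair. Al³⁺ and Si⁴⁺ are reversed: Si⁴⁺ and Al³⁺ share 10 electrons; the higher nuclear charge on Si (Z=14) contracts it more, so Si⁴⁺ < Al³⁺. No other neighbouring pair contradicts the periodic trends, so Al³⁺ is the ion listed too early.

Al³⁺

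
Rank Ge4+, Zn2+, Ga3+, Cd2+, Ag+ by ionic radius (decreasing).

Ag+ > Cd2+ > Zn2+ > Ga3+ > Ge4+

Work out protons and electrons: Ge4+ has 28 e⁻ (Z=32), Ga3+ has 28 e⁻ (Z=31), Zn2+ has 28 e⁻ (Z=30), Cd2+ has 46 e⁻ (Z=48), Ag+ has 46 e⁻ (Z=47). Ge4+ < Ga3+ (both 28 e⁻, Z=32>31); Ga3+ < Zn2+ (isoelectronic, higher Z=31 is smaller); Zn2+ < Cd2+ (same group, 1 shell fewer); Cd2+ < Ag+ (isoelectronic, higher Z=48 is smaller).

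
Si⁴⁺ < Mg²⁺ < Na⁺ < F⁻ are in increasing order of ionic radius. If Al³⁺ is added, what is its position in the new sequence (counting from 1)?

2

These species are isoelectronic with 10 electrons. The only difference is the number of protons: Si⁴⁺ (Z=14), Al³⁺ (Z=13), Mg²⁺ (Z=12), Na⁺ (Z=11), F⁻ (Z=9). The strongest nuclear pull (Si⁴⁺) gives the smallest ion.
The complete sequence is Si⁴⁺ < Al³⁺ < Mg²⁺ < Na⁺ < F⁻. Al³⁺ sits at position 2.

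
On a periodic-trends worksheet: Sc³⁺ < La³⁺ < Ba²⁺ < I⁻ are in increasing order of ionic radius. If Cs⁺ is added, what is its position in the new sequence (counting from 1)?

4

Sc³⁺ has 18 e⁻ (Z=21), La³⁺ has 54 e⁻ (Z=57), Ba²⁺ has 54 e⁻ (Z=56), Cs⁺ has 54 e⁻ (Z=55), I⁻ has 54 e⁻ (Z=53). Sc³⁺ < La³⁺ (same group, period 4 vs 6); La³⁺ < Ba²⁺ (isoelectronic, higher Z=57 is smaller); Ba²⁺ < Cs⁺ (isoelectronic, higher Z=56 is smaller); Cs⁺ < I⁻ (both 54 e⁻, Z=55>53).
The complete sequence is Sc³⁺ < La³⁺ < Ba²⁺ < Cs⁺ < I⁻. Cs⁺ sits at position 4.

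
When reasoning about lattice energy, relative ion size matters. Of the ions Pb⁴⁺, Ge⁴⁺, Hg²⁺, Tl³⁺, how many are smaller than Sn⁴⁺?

1

Electron counts and nuclear charges: Ge⁴⁺: 28 e⁻, Z=32, Sn⁴⁺: 46 e⁻, Z=50, Pb⁴⁺: 78 e⁻, Z=82, Tl³⁺: 78 e⁻, Z=81, Hg²⁺: 78 e⁻, Z=80. Ge⁴⁺ < Sn⁴⁺ (same group, period 4 vs 5); Sn⁴⁺ < Pb⁴⁺ (same group, period 5 vs 6); Pb⁴⁺ < Tl³⁺ (isoelectronic, higher Z=82 is smaller); Tl³⁺ < Hg²⁺ (isoelectronic, higher Z=81 is smaller).
Overall: Ge⁴⁺ < Sn⁴⁺ < Pb⁴⁺ < Tl³⁺ < Hg²⁺. Sn⁴⁺ has 1 below it and 3 above. Count: 1.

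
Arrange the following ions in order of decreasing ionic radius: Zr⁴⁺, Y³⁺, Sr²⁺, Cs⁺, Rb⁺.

Cs⁺ > Rb⁺ > Sr²⁺ > Y³⁺ > Zr⁴⁺

Tabulating Z and e⁻: Zr⁴⁺ (Z=40, 36 e⁻), Y³⁺ (Z=39, 36 e⁻), Sr²⁺ (Z=38, 36 e⁻), Rb⁺ (Z=37, 36 e⁻), Cs⁺ (Z=55, 54 e⁻). Zr⁴⁺ < Y³⁺ (isoelectronic, higher Z=40 is smaller); Y³⁺ < Sr²⁺ (isoelectronic, higher Z=39 is smaller); Sr²⁺ < Rb⁺ (both 36 e⁻, Z=38>37); Rb⁺ < Cs⁺ (same group, period 5 vs 6).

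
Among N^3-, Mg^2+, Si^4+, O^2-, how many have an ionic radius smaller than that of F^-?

2

Each ion has 10 electrons. The ranking follows nuclear charge in reverse — greater Z gives a smaller radius. Si^4+ (Z=14), Mg^2+ (Z=12), F^- (Z=9), O^2- (Z=8), N^3- (Z=7).
Ordering all of them (including F^-) by radius gives Si^4+ < Mg^2+ < F^- < O^2- < N^3-. So 2 are smaller.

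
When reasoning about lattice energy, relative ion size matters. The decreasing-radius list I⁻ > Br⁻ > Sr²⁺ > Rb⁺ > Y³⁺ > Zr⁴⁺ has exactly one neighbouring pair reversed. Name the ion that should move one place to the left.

Scanning neighbour by neighbour, only Sr²⁺/Rb⁺ violates a trend: Sr²⁺ and Rb⁺ share 36 electrons; the higher nuclear charge on Sr (Z=38) contracts it more, so Sr²⁺ < Rb⁺. That makes Rb⁺ the one sitting a position late relative to where it belongs.

Rb⁺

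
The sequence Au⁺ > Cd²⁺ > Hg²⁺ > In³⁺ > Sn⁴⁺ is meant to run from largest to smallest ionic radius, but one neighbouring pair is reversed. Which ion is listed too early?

Cd²⁺

The pair Cd²⁺, Hg²⁺ is the wrong way round — Cd²⁺ and Hg²⁺ are in one column with the same charge; the lighter period-5 ion has one fewer shell and is smaller. All other adjacent pairs agree with periodic trends, so Cd²⁺ is the misplaced ion.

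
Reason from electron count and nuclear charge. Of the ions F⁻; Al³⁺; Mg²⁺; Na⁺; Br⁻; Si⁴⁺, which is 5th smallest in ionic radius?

F⁻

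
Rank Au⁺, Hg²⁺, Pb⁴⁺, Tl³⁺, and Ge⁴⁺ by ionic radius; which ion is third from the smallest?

First list Z and electron count for each: Ge⁴⁺: 28 e⁻, Z=32, Pb⁴⁺: 78 e⁻, Z=82, Tl³⁺: 78 e⁻, Z=81, Hg²⁺: 78 e⁻, Z=80, Au⁺: 78 e⁻, Z=79. Ge⁴⁺ < Pb⁴⁺ (same group, period 4 vs 6); Pb⁴⁺ < Tl³⁺ (isoelectronic, higher Z=82 is smaller); Tl³⁺ < Hg²⁺ (isoelectronic, higher Z=81 is smaller); Hg²⁺ < Au⁺ (isoelectronic, higher Z=80 is smaller).
That gives Ge⁴⁺ < Pb⁴⁺ < Tl³⁺ < Hg²⁺ < Au⁺. From the smallest end, number 3 is Tl³⁺.

Tl³⁺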